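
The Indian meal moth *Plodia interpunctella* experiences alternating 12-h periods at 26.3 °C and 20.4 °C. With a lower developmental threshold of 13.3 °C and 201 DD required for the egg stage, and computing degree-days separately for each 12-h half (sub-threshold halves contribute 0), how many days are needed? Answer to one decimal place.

20.0 days

Day half: max(0, 26.3 − 13.3) × 0.5 = 13.0 × 0.5 = 6.50 DD.
Night half: max(0, 20.4 − 13.3) × 0.5 = 7.1 × 0.5 = 3.55 DD.
Per 24 h: 10.05 DD/day.
Duration = 201 / 10.05 = 20.000 ≈ 20.0 days.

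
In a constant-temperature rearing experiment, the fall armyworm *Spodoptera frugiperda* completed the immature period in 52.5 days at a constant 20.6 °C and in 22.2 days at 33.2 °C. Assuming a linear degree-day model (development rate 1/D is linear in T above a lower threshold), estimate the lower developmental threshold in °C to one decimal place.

Equal thermal constants: D₁(T₁ − T_b) = D₂(T₂ − T_b).
52.5·(20.6 − T_b) = 22.2·(33.2 − T_b)
T_b = (52.5·20.6 − 22.2·33.2) / (52.5 − 22.2) = 344.46 / 30.3 = 11.368 °C ≈ 11.4 °C.

11.4 °C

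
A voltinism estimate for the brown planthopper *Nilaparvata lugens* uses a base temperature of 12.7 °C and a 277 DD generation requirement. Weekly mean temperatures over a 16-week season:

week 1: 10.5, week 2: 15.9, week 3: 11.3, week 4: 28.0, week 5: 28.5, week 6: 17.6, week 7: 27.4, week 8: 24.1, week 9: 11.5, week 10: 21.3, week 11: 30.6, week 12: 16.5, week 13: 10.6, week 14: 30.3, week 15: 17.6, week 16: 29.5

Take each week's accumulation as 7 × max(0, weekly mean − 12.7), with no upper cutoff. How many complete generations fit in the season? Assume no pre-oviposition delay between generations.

3 generations

Weekly DD (7 × max(0, T̄ − 12.7)): 0.0, 22.4, 0.0, 107.1, 110.6, 34.3, 102.9, 79.8, 0.0, 60.2, 125.3, 26.6, 0.0, 123.2, 34.3, 117.6.
Season total = 944.3 DD.
Complete generations = ⌊944.3 / 277⌋ = 3.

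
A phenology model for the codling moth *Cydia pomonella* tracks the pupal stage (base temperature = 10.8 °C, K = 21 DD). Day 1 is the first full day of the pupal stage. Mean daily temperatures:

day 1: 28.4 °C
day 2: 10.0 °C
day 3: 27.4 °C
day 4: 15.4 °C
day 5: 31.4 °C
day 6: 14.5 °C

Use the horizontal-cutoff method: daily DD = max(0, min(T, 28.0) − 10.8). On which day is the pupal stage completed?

day 3

Daily DD above 10.8 °C (capped at 17.2): 17.2, 0.0, 16.6, 4.6, 17.2, 3.7.
Cumulative: 17.2, 17.2, 33.8, 38.4, 55.6, 59.3.
The total first reaches 21 DD on day 3.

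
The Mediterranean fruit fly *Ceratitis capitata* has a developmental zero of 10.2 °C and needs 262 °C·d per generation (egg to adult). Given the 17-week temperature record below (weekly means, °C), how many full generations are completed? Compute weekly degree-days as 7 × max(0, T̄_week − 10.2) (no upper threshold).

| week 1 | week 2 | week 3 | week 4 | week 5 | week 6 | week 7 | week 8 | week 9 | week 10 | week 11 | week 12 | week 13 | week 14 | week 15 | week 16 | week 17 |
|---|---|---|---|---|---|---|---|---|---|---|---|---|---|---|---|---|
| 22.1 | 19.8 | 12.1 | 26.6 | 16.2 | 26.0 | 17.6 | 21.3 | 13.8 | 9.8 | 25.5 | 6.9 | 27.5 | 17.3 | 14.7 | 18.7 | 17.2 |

Weekly DD (7 × max(0, T̄ − 10.2)): 83.3, 67.2, 13.3, 114.8, 42.0, 110.6, 51.8, 77.7, 25.2, 0.0, 107.1, 0.0, 121.1, 49.7, 31.5, 59.5, 49.0.
Season total = 1003.8 DD.
Complete generations = ⌊1003.8 / 262⌋ = 3.

3 generations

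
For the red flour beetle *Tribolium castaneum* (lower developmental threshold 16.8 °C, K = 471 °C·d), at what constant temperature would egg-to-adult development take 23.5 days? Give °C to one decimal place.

36.8 °C

Required daily accumulation = 471 / 23.5 = 20.043 DD/day.
T = T_base + 20.043 = 16.8 + 20.043 = 36.843 ≈ 36.8 °C.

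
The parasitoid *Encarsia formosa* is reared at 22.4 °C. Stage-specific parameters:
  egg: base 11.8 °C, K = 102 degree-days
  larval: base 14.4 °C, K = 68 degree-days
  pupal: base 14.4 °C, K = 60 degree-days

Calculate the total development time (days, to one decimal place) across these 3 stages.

25.6 days

egg: 102 / (22.4 − 11.8) = 102 / 10.6 = 9.623 d.
larval: 68 / (22.4 − 14.4) = 68 / 8.0 = 8.500 d.
pupal: 60 / (22.4 − 14.4) = 60 / 8.0 = 7.500 d.
Sum = 25.623 ≈ 25.6 days.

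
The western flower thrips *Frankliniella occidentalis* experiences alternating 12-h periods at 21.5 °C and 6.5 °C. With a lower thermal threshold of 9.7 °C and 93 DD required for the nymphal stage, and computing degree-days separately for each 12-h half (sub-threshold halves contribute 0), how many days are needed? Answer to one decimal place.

15.8 days

Day half: max(0, 21.5 − 9.7) × 0.5 = 11.8 × 0.5 = 5.90 DD.
Night half: max(0, 6.5 − 9.7) × 0.5 = 0.0 × 0.5 = 0.00 DD.
Per 24 h: 5.90 DD/day.
Duration = 93 / 5.90 = 15.763 ≈ 15.8 days.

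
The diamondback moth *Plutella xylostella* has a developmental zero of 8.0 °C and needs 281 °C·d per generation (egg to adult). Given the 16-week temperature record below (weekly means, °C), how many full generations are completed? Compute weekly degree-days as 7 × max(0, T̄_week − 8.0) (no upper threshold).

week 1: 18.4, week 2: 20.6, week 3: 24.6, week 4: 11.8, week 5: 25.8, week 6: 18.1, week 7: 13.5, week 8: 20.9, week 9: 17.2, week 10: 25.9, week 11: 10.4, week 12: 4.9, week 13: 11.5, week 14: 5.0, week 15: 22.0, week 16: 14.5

3 generations

Weekly DD (7 × max(0, T̄ − 8.0)): 72.8, 88.2, 116.2, 26.6, 124.6, 70.7, 38.5, 90.3, 64.4, 125.3, 16.8, 0.0, 24.5, 0.0, 98.0, 45.5.
Season total = 1002.4 DD.
Complete generations = ⌊1002.4 / 281⌋ = 3.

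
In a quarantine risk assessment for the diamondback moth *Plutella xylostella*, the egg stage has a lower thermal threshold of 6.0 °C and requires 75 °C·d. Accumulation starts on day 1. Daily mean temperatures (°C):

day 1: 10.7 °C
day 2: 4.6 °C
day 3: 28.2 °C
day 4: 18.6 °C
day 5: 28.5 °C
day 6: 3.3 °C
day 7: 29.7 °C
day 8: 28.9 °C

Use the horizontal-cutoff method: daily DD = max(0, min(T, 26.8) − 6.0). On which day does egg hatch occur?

Daily DD above 6.0 °C (capped at 20.8): 4.7, 0.0, 20.8, 12.6, 20.8, 0.0, 20.8, 20.8.
Cumulative: 4.7, 4.7, 25.5, 38.1, 58.9, 58.9, 79.7, 100.5.
The total first reaches 75 DD on day 7.

day 7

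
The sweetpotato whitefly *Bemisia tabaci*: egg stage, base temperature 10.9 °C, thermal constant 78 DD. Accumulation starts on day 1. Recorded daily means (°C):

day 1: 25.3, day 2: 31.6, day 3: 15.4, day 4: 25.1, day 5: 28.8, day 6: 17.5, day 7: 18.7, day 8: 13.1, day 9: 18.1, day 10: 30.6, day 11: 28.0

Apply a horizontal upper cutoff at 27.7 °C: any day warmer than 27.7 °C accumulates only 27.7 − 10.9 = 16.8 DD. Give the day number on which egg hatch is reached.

day 7

Daily DD above 10.9 °C (capped at 16.8): 14.4, 16.8, 4.5, 14.2, 16.8, 6.6, 7.8, 2.2, 7.2, 16.8, 16.8.
Cumulative: 14.4, 31.2, 35.7, 49.9, 66.7, 73.3, 81.1, 83.3, 90.5, 107.3, 124.1.
The total first reaches 78 DD on day 7.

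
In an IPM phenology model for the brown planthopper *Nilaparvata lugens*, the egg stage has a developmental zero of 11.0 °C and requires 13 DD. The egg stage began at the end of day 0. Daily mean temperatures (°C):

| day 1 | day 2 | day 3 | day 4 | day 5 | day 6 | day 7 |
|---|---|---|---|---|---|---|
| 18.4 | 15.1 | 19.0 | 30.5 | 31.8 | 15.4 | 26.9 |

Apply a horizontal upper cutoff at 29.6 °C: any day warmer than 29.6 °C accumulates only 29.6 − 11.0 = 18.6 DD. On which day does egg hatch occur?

Daily DD above 11.0 °C (capped at 18.6): 7.4, 4.1, 8.0, 18.6, 18.6, 4.4, 15.9.
Cumulative: 7.4, 11.5, 19.5, 38.1, 56.7, 61.1, 77.0.
The total first reaches 13 DD on day 3.

day 3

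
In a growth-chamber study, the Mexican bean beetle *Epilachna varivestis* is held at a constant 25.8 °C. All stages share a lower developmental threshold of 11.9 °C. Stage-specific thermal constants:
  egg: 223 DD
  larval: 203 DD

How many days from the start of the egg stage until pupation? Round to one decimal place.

Daily accumulation at 25.8 °C = 25.8 − 11.9 = 13.9 DD/day.
Total K = 223 + 203 = 426 DD.
Total duration = 426 / 13.9 = 30.647 ≈ 30.6 days.

30.6 days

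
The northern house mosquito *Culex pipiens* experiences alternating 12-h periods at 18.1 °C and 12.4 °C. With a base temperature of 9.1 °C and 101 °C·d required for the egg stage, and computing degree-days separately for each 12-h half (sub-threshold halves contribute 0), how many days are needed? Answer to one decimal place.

Day half: max(0, 18.1 − 9.1) × 0.5 = 9.0 × 0.5 = 4.50 DD.
Night half: max(0, 12.4 − 9.1) × 0.5 = 3.3 × 0.5 = 1.65 DD.
Per 24 h: 6.15 DD/day.
Duration = 101 / 6.15 = 16.423 ≈ 16.4 days.

16.4 days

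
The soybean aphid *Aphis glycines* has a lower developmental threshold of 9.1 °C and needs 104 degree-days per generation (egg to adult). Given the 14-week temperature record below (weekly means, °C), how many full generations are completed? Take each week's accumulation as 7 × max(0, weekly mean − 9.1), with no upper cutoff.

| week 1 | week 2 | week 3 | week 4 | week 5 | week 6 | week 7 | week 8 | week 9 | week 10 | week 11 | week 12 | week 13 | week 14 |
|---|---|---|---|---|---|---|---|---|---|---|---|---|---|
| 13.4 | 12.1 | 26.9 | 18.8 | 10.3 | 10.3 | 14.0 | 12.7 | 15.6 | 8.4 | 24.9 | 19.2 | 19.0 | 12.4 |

Weekly DD (7 × max(0, T̄ − 9.1)): 30.1, 21.0, 124.6, 67.9, 8.4, 8.4, 34.3, 25.2, 45.5, 0.0, 110.6, 70.7, 69.3, 23.1.
Season total = 639.1 DD.
Complete generations = ⌊639.1 / 104⌋ = 6.

6 generations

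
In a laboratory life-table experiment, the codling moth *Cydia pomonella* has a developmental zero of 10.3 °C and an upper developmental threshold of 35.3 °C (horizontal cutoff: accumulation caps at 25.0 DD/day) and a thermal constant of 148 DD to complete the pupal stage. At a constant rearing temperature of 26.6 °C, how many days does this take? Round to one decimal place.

Daily accumulation = 26.6 − 10.3 = 16.3 DD/day.
Duration = 148 / 16.3 = 9.080 ≈ 9.1 days.

9.1 days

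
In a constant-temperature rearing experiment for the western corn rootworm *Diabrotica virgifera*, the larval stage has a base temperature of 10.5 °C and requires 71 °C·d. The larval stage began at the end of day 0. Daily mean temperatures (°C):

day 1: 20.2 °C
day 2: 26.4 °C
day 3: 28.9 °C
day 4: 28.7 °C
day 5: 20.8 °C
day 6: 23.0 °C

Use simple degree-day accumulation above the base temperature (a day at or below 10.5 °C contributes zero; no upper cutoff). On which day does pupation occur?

Daily DD above 10.5 °C: 9.7, 15.9, 18.4, 18.2, 10.3, 12.5.
Cumulative: 9.7, 25.6, 44.0, 62.2, 72.5, 85.0.
The total first reaches 71 DD on day 5.

day 5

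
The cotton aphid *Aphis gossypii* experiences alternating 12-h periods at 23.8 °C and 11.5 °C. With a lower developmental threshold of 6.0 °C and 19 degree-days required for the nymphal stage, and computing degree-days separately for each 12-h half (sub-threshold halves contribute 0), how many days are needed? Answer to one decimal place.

Day half: max(0, 23.8 − 6.0) × 0.5 = 17.8 × 0.5 = 8.90 DD.
Night half: max(0, 11.5 − 6.0) × 0.5 = 5.5 × 0.5 = 2.75 DD.
Per 24 h: 11.65 DD/day.
Duration = 19 / 11.65 = 1.631 ≈ 1.6 days.

1.6 days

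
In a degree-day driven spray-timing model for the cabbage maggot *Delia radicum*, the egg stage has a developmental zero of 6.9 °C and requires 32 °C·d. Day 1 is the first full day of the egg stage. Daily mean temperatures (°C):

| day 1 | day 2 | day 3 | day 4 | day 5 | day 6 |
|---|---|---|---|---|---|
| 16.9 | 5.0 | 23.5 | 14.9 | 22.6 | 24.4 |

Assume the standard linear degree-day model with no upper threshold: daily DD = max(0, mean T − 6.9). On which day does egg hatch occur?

Daily DD above 6.9 °C: 10.0, 0.0, 16.6, 8.0, 15.7, 17.5.
Cumulative: 10.0, 10.0, 26.6, 34.6, 50.3, 67.8.
The total first reaches 32 DD on day 4.

day 4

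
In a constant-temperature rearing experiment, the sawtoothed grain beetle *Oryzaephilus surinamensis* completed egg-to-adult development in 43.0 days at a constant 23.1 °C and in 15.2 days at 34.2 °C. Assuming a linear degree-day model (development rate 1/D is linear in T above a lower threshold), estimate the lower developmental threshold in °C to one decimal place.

17.0 °C

Under the model K = D·(T − T_b), so D₁·(T₁ − T_b) = D₂·(T₂ − T_b).
43.0·(23.1 − T_b) = 15.2·(34.2 − T_b)
T_b = (43.0·23.1 − 15.2·34.2) / (43.0 − 15.2) = 473.46 / 27.8 = 17.031 °C ≈ 17.0 °C.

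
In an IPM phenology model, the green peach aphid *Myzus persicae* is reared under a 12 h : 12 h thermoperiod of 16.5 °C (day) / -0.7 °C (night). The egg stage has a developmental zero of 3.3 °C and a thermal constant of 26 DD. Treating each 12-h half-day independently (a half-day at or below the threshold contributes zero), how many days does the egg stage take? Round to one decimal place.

Day half: max(0, 16.5 − 3.3) × 0.5 = 13.2 × 0.5 = 6.60 DD.
Night half: max(0, -0.7 − 3.3) × 0.5 = 0.0 × 0.5 = 0.00 DD.
Per 24 h: 6.60 DD/day.
Duration = 26 / 6.60 = 3.939 ≈ 3.9 days.

3.9 days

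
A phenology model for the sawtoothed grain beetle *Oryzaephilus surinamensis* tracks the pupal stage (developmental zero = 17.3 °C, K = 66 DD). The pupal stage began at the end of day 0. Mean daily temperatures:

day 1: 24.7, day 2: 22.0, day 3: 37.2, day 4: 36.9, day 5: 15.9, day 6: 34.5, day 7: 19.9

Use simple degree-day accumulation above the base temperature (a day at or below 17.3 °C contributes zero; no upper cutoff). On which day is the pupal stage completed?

day 6

Daily DD above 17.3 °C: 7.4, 4.7, 19.9, 19.6, 0.0, 17.2, 2.6.
Cumulative: 7.4, 12.1, 32.0, 51.6, 51.6, 68.8, 71.4.
The total first reaches 66 DD on day 6.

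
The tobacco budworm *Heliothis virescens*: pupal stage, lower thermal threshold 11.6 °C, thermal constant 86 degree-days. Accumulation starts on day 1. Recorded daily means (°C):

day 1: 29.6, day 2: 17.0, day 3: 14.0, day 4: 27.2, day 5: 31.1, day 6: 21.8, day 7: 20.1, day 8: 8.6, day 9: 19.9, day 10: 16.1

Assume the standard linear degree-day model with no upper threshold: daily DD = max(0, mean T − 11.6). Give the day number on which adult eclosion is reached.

Daily DD above 11.6 °C: 18.0, 5.4, 2.4, 15.6, 19.5, 10.2, 8.5, 0.0, 8.3, 4.5.
Cumulative: 18.0, 23.4, 25.8, 41.4, 60.9, 71.1, 79.6, 79.6, 87.9, 92.4.
The total first reaches 86 DD on day 9.

day 9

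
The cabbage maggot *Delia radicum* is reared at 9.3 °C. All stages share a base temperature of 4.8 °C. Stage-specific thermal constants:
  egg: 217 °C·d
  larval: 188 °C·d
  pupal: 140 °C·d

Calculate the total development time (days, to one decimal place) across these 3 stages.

Daily accumulation at 9.3 °C = 9.3 − 4.8 = 4.5 DD/day.
Total K = 217 + 188 + 140 = 545 DD.
Total duration = 545 / 4.5 = 121.111 ≈ 121.1 days.

121.1 days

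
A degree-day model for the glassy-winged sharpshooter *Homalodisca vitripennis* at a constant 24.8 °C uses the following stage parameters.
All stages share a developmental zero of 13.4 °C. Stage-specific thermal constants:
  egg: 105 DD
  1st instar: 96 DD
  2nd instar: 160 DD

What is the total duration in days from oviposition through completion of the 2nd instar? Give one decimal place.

31.7 days

Daily accumulation at 24.8 °C = 24.8 − 13.4 = 11.4 DD/day.
Total K = 105 + 96 + 160 = 361 DD.
Total duration = 361 / 11.4 = 31.667 ≈ 31.7 days.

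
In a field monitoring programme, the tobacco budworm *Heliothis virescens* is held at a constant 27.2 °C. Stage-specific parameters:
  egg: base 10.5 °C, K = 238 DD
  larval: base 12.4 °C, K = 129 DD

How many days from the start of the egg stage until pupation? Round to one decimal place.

egg: 238 / (27.2 − 10.5) = 238 / 16.7 = 14.251 d.
larval: 129 / (27.2 − 12.4) = 129 / 14.8 = 8.716 d.
Sum = 22.968 ≈ 23.0 days.

23.0 days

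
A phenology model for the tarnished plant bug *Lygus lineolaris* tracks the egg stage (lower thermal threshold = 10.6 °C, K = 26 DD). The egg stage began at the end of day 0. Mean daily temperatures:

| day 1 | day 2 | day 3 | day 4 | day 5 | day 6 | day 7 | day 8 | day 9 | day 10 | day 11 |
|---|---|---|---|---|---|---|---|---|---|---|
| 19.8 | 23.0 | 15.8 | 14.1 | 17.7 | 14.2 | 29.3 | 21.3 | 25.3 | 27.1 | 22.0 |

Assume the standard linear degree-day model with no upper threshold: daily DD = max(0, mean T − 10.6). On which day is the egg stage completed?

Daily DD above 10.6 °C: 9.2, 12.4, 5.2, 3.5, 7.1, 3.6, 18.7, 10.7, 14.7, 16.5, 11.4.
Cumulative: 9.2, 21.6, 26.8, 30.3, 37.4, 41.0, 59.7, 70.4, 85.1, 101.6, 113.0.
The total first reaches 26 DD on day 3.

day 3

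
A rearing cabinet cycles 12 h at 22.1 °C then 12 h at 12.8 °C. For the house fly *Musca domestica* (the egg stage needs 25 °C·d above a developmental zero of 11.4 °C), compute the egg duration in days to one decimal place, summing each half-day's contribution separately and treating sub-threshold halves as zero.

Day half: max(0, 22.1 − 11.4) × 0.5 = 10.7 × 0.5 = 5.35 DD.
Night half: max(0, 12.8 − 11.4) × 0.5 = 1.4 × 0.5 = 0.70 DD.
Per 24 h: 6.05 DD/day.
Duration = 25 / 6.05 = 4.132 ≈ 4.1 days.

4.1 days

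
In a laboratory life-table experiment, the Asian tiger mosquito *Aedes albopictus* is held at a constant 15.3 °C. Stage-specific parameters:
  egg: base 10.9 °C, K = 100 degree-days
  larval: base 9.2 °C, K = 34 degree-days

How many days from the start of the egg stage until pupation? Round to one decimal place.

egg: 100 / (15.3 − 10.9) = 100 / 4.4 = 22.727 d.
larval: 34 / (15.3 − 9.2) = 34 / 6.1 = 5.574 d.
Sum = 28.301 ≈ 28.3 days.

28.3 days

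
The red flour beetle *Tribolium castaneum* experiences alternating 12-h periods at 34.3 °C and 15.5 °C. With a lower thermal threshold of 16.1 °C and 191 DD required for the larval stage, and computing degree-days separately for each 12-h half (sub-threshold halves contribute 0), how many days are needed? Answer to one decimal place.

21.0 days

Day half: max(0, 34.3 − 16.1) × 0.5 = 18.2 × 0.5 = 9.10 DD.
Night half: max(0, 15.5 − 16.1) × 0.5 = 0.0 × 0.5 = 0.00 DD.
Per 24 h: 9.10 DD/day.
Duration = 191 / 9.10 = 20.989 ≈ 21.0 days.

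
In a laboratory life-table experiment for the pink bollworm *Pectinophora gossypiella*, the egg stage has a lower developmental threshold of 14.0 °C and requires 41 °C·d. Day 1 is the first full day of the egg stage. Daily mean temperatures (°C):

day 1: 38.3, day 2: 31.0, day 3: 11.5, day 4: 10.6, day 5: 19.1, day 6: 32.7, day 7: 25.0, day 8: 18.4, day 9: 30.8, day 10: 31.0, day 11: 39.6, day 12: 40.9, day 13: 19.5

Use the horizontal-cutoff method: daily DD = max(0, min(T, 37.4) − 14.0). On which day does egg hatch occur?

day 5

Daily DD above 14.0 °C (capped at 23.4): 23.4, 17.0, 0.0, 0.0, 5.1, 18.7, 11.0, 4.4, 16.8, 17.0, 23.4, 23.4, 5.5.
Cumulative: 23.4, 40.4, 40.4, 40.4, 45.5, 64.2, 75.2, 79.6, 96.4, 113.4, 136.8, 160.2, 165.7.
The total first reaches 41 DD on day 5.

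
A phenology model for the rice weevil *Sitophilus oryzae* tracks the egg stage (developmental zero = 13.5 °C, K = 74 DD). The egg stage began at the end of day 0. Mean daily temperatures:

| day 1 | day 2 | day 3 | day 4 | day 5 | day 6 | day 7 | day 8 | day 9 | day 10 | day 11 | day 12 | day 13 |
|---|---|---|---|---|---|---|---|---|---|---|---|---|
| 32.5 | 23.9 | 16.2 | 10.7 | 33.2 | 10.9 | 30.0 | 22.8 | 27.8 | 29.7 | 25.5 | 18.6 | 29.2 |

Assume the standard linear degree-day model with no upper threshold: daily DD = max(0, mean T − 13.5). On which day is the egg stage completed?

Daily DD above 13.5 °C: 19.0, 10.4, 2.7, 0.0, 19.7, 0.0, 16.5, 9.3, 14.3, 16.2, 12.0, 5.1, 15.7.
Cumulative: 19.0, 29.4, 32.1, 32.1, 51.8, 51.8, 68.3, 77.6, 91.9, 108.1, 120.1, 125.2, 140.9.
The total first reaches 74 DD on day 8.

day 8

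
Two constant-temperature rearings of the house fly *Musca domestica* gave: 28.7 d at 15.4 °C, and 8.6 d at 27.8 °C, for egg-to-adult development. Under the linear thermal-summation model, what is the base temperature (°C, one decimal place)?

Under the model K = D·(T − T_b), so D₁·(T₁ − T_b) = D₂·(T₂ − T_b).
28.7·(15.4 − T_b) = 8.6·(27.8 − T_b)
T_b = (28.7·15.4 − 8.6·27.8) / (28.7 − 8.6) = 202.90 / 20.1 = 10.095 °C ≈ 10.1 °C.

10.1 °C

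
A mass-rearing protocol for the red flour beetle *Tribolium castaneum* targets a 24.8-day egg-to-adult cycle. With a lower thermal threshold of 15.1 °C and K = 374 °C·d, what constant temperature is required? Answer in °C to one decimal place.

30.2 °C

Required daily accumulation = 374 / 24.8 = 15.081 DD/day.
T = T_base + 15.081 = 15.1 + 15.081 = 30.181 ≈ 30.2 °C.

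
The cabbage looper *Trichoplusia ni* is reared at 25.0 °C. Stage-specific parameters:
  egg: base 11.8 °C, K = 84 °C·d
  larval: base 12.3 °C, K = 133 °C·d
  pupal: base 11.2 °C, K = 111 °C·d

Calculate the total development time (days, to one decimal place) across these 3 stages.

egg: 84 / (25.0 − 11.8) = 84 / 13.2 = 6.364 d.
larval: 133 / (25.0 − 12.3) = 133 / 12.7 = 10.472 d.
pupal: 111 / (25.0 − 11.2) = 111 / 13.8 = 8.043 d.
Sum = 24.880 ≈ 24.9 days.

24.9 days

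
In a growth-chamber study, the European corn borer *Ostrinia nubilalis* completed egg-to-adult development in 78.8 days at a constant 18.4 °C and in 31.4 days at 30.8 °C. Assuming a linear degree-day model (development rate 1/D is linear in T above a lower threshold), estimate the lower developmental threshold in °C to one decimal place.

Equal thermal constants: D₁(T₁ − T_b) = D₂(T₂ − T_b).
78.8·(18.4 − T_b) = 31.4·(30.8 − T_b)
T_b = (78.8·18.4 − 31.4·30.8) / (78.8 − 31.4) = 482.80 / 47.4 = 10.186 °C ≈ 10.2 °C.

10.2 °C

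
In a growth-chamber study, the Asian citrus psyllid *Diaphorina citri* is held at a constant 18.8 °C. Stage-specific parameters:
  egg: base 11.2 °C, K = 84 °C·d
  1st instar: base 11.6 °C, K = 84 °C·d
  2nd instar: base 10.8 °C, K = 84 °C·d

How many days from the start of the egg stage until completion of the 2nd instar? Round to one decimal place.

egg: 84 / (18.8 − 11.2) = 84 / 7.6 = 11.053 d.
1st instar: 84 / (18.8 − 11.6) = 84 / 7.2 = 11.667 d.
2nd instar: 84 / (18.8 − 10.8) = 84 / 8.0 = 10.500 d.
Sum = 33.219 ≈ 33.2 days.

33.2 days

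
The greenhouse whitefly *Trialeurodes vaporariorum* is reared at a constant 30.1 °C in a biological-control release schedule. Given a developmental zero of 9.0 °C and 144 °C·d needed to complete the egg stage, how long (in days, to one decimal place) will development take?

6.8 days

Daily accumulation = 30.1 − 9.0 = 21.1 DD/day.
Duration = 144 / 21.1 = 6.825 ≈ 6.8 days.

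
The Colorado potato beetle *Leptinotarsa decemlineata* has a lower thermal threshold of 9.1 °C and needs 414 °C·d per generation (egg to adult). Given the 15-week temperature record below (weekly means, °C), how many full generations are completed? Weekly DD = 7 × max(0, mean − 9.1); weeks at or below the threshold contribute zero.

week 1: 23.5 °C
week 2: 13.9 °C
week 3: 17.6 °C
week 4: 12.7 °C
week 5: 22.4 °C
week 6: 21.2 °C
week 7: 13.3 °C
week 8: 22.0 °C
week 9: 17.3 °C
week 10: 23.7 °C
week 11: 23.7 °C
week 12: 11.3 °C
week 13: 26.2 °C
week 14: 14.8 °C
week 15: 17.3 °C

2 generations

Weekly DD (7 × max(0, T̄ − 9.1)): 100.8, 33.6, 59.5, 25.2, 93.1, 84.7, 29.4, 90.3, 57.4, 102.2, 102.2, 15.4, 119.7, 39.9, 57.4.
Season total = 1010.8 DD.
Complete generations = ⌊1010.8 / 414⌋ = 2.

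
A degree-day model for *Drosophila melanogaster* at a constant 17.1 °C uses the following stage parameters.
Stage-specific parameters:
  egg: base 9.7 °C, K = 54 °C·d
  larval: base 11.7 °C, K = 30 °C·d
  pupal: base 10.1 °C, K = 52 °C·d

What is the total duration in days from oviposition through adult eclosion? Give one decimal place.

20.3 days

egg: 54 / (17.1 − 9.7) = 54 / 7.4 = 7.297 d.
larval: 30 / (17.1 − 11.7) = 30 / 5.4 = 5.556 d.
pupal: 52 / (17.1 − 10.1) = 52 / 7.0 = 7.429 d.
Sum = 20.281 ≈ 20.3 days.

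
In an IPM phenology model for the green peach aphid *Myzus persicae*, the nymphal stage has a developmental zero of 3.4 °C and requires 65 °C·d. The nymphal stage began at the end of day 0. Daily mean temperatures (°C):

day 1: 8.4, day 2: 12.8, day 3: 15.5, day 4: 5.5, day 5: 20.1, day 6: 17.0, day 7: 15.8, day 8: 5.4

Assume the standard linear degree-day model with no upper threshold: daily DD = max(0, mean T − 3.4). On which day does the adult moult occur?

Daily DD above 3.4 °C: 5.0, 9.4, 12.1, 2.1, 16.7, 13.6, 12.4, 2.0.
Cumulative: 5.0, 14.4, 26.5, 28.6, 45.3, 58.9, 71.3, 73.3.
The total first reaches 65 DD on day 7.

day 7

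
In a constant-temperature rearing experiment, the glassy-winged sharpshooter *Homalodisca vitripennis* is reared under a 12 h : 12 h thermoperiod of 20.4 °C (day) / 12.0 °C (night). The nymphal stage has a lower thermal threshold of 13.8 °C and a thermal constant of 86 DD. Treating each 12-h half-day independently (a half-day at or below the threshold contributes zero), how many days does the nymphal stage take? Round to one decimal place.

26.1 days

Day half: max(0, 20.4 − 13.8) × 0.5 = 6.6 × 0.5 = 3.30 DD.
Night half: max(0, 12.0 − 13.8) × 0.5 = 0.0 × 0.5 = 0.00 DD.
Per 24 h: 3.30 DD/day.
Duration = 86 / 3.30 = 26.061 ≈ 26.1 days.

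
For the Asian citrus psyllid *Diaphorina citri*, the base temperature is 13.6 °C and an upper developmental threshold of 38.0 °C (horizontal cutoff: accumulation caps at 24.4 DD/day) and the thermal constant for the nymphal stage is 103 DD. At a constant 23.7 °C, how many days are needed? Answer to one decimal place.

10.2 days

Daily accumulation = 23.7 − 13.6 = 10.1 DD/day.
Duration = 103 / 10.1 = 10.198 ≈ 10.2 days.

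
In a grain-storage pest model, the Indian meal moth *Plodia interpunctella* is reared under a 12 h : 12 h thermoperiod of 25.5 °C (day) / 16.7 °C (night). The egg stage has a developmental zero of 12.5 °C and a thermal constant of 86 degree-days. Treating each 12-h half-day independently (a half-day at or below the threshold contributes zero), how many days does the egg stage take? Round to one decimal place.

10.0 days

Day half: max(0, 25.5 − 12.5) × 0.5 = 13.0 × 0.5 = 6.50 DD.
Night half: max(0, 16.7 − 12.5) × 0.5 = 4.2 × 0.5 = 2.10 DD.
Per 24 h: 8.60 DD/day.
Duration = 86 / 8.60 = 10.000 ≈ 10.0 days.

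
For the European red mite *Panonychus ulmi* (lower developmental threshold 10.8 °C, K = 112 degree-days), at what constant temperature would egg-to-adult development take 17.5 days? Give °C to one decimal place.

Required daily accumulation = 112 / 17.5 = 6.400 DD/day.
T = T_base + 6.400 = 10.8 + 6.400 = 17.200 ≈ 17.2 °C.

17.2 °C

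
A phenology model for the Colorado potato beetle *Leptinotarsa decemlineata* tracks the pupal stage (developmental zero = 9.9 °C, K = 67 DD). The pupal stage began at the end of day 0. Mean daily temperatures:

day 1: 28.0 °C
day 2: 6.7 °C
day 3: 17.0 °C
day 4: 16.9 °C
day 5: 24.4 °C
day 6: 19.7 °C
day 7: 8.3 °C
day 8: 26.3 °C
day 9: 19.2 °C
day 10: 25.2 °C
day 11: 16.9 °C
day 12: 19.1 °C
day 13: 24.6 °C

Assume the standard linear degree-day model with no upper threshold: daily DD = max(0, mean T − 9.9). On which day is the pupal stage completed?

Daily DD above 9.9 °C: 18.1, 0.0, 7.1, 7.0, 14.5, 9.8, 0.0, 16.4, 9.3, 15.3, 7.0, 9.2, 14.7.
Cumulative: 18.1, 18.1, 25.2, 32.2, 46.7, 56.5, 56.5, 72.9, 82.2, 97.5, 104.5, 113.7, 128.4.
The total first reaches 67 DD on day 8.

day 8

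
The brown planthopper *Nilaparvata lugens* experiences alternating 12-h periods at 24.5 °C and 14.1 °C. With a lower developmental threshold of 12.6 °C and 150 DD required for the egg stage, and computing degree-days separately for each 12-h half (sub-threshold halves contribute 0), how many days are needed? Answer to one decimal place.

Day half: max(0, 24.5 − 12.6) × 0.5 = 11.9 × 0.5 = 5.95 DD.
Night half: max(0, 14.1 − 12.6) × 0.5 = 1.5 × 0.5 = 0.75 DD.
Per 24 h: 6.70 DD/day.
Duration = 150 / 6.70 = 22.388 ≈ 22.4 days.

22.4 days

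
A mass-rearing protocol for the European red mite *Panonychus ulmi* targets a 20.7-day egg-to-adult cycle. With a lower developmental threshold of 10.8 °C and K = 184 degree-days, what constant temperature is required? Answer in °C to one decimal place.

Required daily accumulation = 184 / 20.7 = 8.889 DD/day.
T = T_base + 8.889 = 10.8 + 8.889 = 19.689 ≈ 19.7 °C.

19.7 °C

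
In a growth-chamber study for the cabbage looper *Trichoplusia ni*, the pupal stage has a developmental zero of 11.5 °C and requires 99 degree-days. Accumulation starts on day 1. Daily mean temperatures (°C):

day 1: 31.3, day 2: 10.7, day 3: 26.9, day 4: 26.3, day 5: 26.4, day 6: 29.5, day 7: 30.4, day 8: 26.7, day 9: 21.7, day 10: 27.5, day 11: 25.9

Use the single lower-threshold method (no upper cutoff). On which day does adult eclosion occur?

Daily DD above 11.5 °C: 19.8, 0.0, 15.4, 14.8, 14.9, 18.0, 18.9, 15.2, 10.2, 16.0, 14.4.
Cumulative: 19.8, 19.8, 35.2, 50.0, 64.9, 82.9, 101.8, 117.0, 127.2, 143.2, 157.6.
The total first reaches 99 DD on day 7.

day 7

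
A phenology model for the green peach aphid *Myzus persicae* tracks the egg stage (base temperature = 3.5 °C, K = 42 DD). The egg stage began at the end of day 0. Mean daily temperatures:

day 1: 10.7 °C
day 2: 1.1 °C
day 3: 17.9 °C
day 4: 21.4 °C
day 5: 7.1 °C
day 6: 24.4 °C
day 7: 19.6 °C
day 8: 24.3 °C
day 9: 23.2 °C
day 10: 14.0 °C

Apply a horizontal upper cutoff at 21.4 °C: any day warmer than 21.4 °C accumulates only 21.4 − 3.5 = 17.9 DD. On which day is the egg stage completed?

Daily DD above 3.5 °C (capped at 17.9): 7.2, 0.0, 14.4, 17.9, 3.6, 17.9, 16.1, 17.9, 17.9, 10.5.
Cumulative: 7.2, 7.2, 21.6, 39.5, 43.1, 61.0, 77.1, 95.0, 112.9, 123.4.
The total first reaches 42 DD on day 5.

day 5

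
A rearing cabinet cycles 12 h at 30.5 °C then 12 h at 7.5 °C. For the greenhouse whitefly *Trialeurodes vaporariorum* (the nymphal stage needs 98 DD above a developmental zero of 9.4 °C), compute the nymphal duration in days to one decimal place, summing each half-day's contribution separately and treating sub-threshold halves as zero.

Day half: max(0, 30.5 − 9.4) × 0.5 = 21.1 × 0.5 = 10.55 DD.
Night half: max(0, 7.5 − 9.4) × 0.5 = 0.0 × 0.5 = 0.00 DD.
Per 24 h: 10.55 DD/day.
Duration = 98 / 10.55 = 9.289 ≈ 9.3 days.

9.3 days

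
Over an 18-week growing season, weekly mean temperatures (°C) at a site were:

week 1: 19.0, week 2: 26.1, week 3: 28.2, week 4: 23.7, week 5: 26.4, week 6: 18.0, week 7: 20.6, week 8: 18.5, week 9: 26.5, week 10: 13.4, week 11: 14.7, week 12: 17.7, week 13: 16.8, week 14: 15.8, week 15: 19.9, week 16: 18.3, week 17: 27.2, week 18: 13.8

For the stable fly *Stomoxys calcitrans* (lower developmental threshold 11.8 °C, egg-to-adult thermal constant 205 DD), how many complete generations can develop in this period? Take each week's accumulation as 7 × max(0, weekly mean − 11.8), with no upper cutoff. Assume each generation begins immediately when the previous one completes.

Weekly DD (7 × max(0, T̄ − 11.8)): 50.4, 100.1, 114.8, 83.3, 102.2, 43.4, 61.6, 46.9, 102.9, 11.2, 20.3, 41.3, 35.0, 28.0, 56.7, 45.5, 107.8, 14.0.
Season total = 1065.4 DD.
Complete generations = ⌊1065.4 / 205⌋ = 5.

5 generations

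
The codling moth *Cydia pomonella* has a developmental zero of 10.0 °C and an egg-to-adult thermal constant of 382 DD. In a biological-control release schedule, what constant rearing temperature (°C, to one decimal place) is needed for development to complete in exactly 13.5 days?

38.3 °C

Required daily accumulation = 382 / 13.5 = 28.296 DD/day.
T = T_base + 28.296 = 10.0 + 28.296 = 38.296 ≈ 38.3 °C.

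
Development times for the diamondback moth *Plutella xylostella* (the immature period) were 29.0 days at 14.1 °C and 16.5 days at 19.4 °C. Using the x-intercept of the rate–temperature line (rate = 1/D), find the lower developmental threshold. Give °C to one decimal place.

Under the model K = D·(T − T_b), so D₁·(T₁ − T_b) = D₂·(T₂ − T_b).
29.0·(14.1 − T_b) = 16.5·(19.4 − T_b)
T_b = (29.0·14.1 − 16.5·19.4) / (29.0 − 16.5) = 88.80 / 12.5 = 7.104 °C ≈ 7.1 °C.

7.1 °C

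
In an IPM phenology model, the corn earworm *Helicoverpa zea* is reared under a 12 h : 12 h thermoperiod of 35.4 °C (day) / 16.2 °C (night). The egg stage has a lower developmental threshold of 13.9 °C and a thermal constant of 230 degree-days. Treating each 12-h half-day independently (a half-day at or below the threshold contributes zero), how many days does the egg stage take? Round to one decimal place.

Day half: max(0, 35.4 − 13.9) × 0.5 = 21.5 × 0.5 = 10.75 DD.
Night half: max(0, 16.2 − 13.9) × 0.5 = 2.3 × 0.5 = 1.15 DD.
Per 24 h: 11.90 DD/day.
Duration = 230 / 11.90 = 19.328 ≈ 19.3 days.

19.3 days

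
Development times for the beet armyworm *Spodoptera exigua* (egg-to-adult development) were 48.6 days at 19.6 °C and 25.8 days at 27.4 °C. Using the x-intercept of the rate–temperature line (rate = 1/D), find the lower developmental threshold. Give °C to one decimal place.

10.8 °C

Under the model K = D·(T − T_b), so D₁·(T₁ − T_b) = D₂·(T₂ − T_b).
48.6·(19.6 − T_b) = 25.8·(27.4 − T_b)
T_b = (48.6·19.6 − 25.8·27.4) / (48.6 − 25.8) = 245.64 / 22.8 = 10.774 °C ≈ 10.8 °C.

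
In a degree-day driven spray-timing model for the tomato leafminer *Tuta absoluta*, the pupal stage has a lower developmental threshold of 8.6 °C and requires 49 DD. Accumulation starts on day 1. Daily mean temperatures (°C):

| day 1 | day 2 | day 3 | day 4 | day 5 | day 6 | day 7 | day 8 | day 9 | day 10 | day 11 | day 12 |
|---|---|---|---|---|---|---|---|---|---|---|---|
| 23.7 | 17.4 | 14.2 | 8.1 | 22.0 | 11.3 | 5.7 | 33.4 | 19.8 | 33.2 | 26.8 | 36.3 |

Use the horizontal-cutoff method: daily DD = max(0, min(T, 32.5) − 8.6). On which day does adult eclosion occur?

Daily DD above 8.6 °C (capped at 23.9): 15.1, 8.8, 5.6, 0.0, 13.4, 2.7, 0.0, 23.9, 11.2, 23.9, 18.2, 23.9.
Cumulative: 15.1, 23.9, 29.5, 29.5, 42.9, 45.6, 45.6, 69.5, 80.7, 104.6, 122.8, 146.7.
The total first reaches 49 DD on day 8.

day 8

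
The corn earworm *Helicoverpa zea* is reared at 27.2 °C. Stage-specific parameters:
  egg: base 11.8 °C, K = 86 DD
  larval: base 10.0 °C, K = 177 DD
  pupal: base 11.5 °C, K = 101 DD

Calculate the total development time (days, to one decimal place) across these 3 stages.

egg: 86 / (27.2 − 11.8) = 86 / 15.4 = 5.584 d.
larval: 177 / (27.2 − 10.0) = 177 / 17.2 = 10.291 d.
pupal: 101 / (27.2 − 11.5) = 101 / 15.7 = 6.433 d.
Sum = 22.308 ≈ 22.3 days.

22.3 days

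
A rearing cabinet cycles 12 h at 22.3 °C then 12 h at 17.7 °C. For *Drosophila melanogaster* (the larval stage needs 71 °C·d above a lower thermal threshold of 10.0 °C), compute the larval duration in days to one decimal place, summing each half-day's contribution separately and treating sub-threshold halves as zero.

Day half: max(0, 22.3 − 10.0) × 0.5 = 12.3 × 0.5 = 6.15 DD.
Night half: max(0, 17.7 − 10.0) × 0.5 = 7.7 × 0.5 = 3.85 DD.
Per 24 h: 10.00 DD/day.
Duration = 71 / 10.00 = 7.100 ≈ 7.1 days.

7.1 days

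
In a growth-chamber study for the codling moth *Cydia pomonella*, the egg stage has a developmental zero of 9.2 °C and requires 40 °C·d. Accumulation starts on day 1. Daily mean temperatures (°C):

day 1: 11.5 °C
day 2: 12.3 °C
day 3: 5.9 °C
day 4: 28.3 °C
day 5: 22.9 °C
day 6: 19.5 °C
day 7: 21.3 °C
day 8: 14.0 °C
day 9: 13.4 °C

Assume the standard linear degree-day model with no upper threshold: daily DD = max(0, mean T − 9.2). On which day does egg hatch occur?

Daily DD above 9.2 °C: 2.3, 3.1, 0.0, 19.1, 13.7, 10.3, 12.1, 4.8, 4.2.
Cumulative: 2.3, 5.4, 5.4, 24.5, 38.2, 48.5, 60.6, 65.4, 69.6.
The total first reaches 40 DD on day 6.

day 6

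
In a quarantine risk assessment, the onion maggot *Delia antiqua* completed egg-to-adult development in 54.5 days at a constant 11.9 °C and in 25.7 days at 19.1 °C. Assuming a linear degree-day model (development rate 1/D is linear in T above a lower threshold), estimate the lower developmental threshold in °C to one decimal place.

Equal thermal constants: D₁(T₁ − T_b) = D₂(T₂ − T_b).
54.5·(11.9 − T_b) = 25.7·(19.1 − T_b)
T_b = (54.5·11.9 − 25.7·19.1) / (54.5 − 25.7) = 157.68 / 28.8 = 5.475 °C ≈ 5.5 °C.

5.5 °C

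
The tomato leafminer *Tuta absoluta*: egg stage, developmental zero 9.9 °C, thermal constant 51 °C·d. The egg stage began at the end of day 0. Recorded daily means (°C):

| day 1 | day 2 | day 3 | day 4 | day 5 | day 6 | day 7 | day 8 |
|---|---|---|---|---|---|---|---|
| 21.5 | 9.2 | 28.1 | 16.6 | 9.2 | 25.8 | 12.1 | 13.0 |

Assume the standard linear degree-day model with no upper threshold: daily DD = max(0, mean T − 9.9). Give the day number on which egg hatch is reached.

Daily DD above 9.9 °C: 11.6, 0.0, 18.2, 6.7, 0.0, 15.9, 2.2, 3.1.
Cumulative: 11.6, 11.6, 29.8, 36.5, 36.5, 52.4, 54.6, 57.7.
The total first reaches 51 DD on day 6.

day 6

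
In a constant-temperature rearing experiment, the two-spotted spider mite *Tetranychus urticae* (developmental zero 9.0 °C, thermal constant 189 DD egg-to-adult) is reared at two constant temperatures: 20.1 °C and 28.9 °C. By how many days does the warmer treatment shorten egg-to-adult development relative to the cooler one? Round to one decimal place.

At 20.1 °C: 189 / (20.1 − 9.0) = 189 / 11.1 = 17.027 d.
At 28.9 °C: 189 / (28.9 − 9.0) = 189 / 19.9 = 9.497 d.
Difference = |17.027 − 9.497| = 7.530 ≈ 7.5 days.

7.5 days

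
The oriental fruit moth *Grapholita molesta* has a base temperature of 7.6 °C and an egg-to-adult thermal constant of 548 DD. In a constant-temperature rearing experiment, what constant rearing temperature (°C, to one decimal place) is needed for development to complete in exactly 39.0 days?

Required daily accumulation = 548 / 39.0 = 14.051 DD/day.
T = T_base + 14.051 = 7.6 + 14.051 = 21.651 ≈ 21.7 °C.

21.7 °C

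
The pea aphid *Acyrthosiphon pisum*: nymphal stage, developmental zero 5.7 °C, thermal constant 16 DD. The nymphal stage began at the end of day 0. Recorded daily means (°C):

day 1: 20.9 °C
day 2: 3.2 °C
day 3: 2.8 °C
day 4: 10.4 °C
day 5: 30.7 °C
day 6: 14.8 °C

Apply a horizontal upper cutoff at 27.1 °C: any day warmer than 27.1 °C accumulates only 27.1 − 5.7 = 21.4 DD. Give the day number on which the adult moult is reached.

Daily DD above 5.7 °C (capped at 21.4): 15.2, 0.0, 0.0, 4.7, 21.4, 9.1.
Cumulative: 15.2, 15.2, 15.2, 19.9, 41.3, 50.4.
The total first reaches 16 DD on day 4.

day 4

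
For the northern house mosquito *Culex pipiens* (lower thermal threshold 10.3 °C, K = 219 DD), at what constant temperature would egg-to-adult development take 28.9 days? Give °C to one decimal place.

Required daily accumulation = 219 / 28.9 = 7.578 DD/day.
T = T_base + 7.578 = 10.3 + 7.578 = 17.878 ≈ 17.9 °C.

17.9 °C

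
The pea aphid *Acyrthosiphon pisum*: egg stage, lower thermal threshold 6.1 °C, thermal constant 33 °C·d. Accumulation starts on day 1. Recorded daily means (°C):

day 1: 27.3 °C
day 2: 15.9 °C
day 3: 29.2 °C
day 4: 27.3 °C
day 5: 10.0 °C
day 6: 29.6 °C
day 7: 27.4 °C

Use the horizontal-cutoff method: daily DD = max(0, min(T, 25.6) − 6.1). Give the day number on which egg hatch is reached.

day 3

Daily DD above 6.1 °C (capped at 19.5): 19.5, 9.8, 19.5, 19.5, 3.9, 19.5, 19.5.
Cumulative: 19.5, 29.3, 48.8, 68.3, 72.2, 91.7, 111.2.
The total first reaches 33 DD on day 3.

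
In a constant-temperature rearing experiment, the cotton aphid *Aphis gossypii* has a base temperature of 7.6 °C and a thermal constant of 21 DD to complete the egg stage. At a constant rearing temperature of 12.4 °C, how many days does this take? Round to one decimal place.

4.4 days

Daily accumulation = 12.4 − 7.6 = 4.8 DD/day.
Duration = 21 / 4.8 = 4.375 ≈ 4.4 days.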